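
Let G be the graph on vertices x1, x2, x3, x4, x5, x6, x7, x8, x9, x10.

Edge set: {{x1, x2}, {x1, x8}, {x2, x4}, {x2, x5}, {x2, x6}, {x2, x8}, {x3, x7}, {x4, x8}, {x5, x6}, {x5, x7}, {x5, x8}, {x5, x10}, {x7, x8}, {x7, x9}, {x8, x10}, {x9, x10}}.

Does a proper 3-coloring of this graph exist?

The chromatic number is 3. x5, x8, x10 form a triangle, so at least 3 colors are needed.
3 colors suffice: color 1 → {x3, x6, x8, x9}; color 2 → {x1, x4, x5}; color 3 → {x2, x7, x10}.
That is already a proper 3-coloring.

Yes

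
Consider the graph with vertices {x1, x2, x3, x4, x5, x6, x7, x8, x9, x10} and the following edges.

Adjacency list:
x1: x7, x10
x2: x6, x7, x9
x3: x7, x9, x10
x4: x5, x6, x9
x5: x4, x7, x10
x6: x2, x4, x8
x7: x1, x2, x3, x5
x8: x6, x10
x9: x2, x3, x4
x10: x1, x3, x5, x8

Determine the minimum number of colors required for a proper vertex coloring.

The cycle x5-x10-x3-x9-x4-x5 has odd length 5, so it cannot be 2-colored; at least 3 colors are needed.
3 colors suffice: color red → {x4, x7, x10}; color blue → {x1, x2, x3, x5, x8}; color green → {x6, x9}. No two adjacent vertices share a color.

3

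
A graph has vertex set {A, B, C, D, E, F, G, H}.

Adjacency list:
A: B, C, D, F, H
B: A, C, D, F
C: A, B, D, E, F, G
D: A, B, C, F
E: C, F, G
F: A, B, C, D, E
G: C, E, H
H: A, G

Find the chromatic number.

A, B, C, D, F form a clique, so at least 5 colors are needed.
One proper 5-coloring: A=2, B=5, C=1, D=4, E=4, F=3, G=2, H=1. Each edge has distinct colors on its endpoints.

5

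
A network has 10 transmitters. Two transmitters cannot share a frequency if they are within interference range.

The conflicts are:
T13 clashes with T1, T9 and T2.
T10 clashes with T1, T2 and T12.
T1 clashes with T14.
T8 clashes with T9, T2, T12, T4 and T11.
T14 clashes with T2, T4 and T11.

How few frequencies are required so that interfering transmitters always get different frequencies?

2

T14 and T2 conflict, so at least 2 frequencies are needed.
A valid assignment using 2 frequencies: T13=1, T10=1, T1=2, T8=1, T9=2, T14=1, T2=2, T12=2, T4=2, T11=2. No two conflicting transmitters share a frequency.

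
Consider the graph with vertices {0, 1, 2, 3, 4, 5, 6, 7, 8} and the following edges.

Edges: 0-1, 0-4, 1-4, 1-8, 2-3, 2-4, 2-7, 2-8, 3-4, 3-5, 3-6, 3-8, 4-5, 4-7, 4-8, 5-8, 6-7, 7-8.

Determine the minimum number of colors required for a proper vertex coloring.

4

3, 4, 5, 8 are pairwise adjacent (a clique of size 4), so at least 4 colors are needed.
One proper 4-coloring: 0=b, 1=c, 2=d, 3=c, 4=a, 5=d, 6=a, 7=c, 8=b. Every edge joins two different colors.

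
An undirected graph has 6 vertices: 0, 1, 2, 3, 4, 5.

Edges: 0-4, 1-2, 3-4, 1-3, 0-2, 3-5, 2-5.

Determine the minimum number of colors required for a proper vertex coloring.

3

The cycle 0-2-5-3-4-0 has odd length 5, so it cannot be 2-colored; at least 3 colors are needed.
A valid assignment using 3 colors: 0=c, 1=b, 2=a, 3=a, 4=b, 5=b. Each edge has distinct colors on its endpoints.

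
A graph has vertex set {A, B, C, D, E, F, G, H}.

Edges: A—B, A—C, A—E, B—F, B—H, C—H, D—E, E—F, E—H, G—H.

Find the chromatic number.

D and E are adjacent, so at least 2 colors are needed.
2 colors suffice: color red → {B, C, E, G}; color blue → {A, D, F, H}. Each edge has distinct colors on its endpoints.

2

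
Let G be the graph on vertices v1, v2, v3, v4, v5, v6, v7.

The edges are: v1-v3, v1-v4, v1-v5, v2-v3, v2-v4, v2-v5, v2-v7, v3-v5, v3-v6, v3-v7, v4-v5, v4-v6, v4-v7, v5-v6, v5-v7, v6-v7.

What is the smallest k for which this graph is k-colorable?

v2, v3, v5, v7 are pairwise adjacent (a clique of size 4), so at least 4 colors are needed.
4 colors suffice: color 1 → {v5}; color 2 → {v3, v4}; color 3 → {v1, v7}; color 4 → {v2, v6}. Every edge joins two different colors.

4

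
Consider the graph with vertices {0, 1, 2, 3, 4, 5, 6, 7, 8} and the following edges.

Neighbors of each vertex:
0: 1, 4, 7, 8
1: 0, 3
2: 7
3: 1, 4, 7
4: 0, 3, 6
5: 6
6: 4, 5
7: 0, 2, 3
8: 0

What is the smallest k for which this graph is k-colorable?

5 and 6 are adjacent, so at least 2 colors are needed.
One proper 2-coloring: 0=red, 1=blue, 2=red, 3=red, 4=blue, 5=blue, 6=red, 7=blue, 8=blue. No two adjacent vertices share a color.

2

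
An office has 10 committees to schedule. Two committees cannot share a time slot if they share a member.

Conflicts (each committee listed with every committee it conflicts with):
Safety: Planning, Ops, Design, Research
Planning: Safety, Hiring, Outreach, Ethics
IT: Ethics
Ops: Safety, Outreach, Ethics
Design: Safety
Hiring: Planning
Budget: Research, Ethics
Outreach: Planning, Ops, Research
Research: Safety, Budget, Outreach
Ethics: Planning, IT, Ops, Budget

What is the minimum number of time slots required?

The cycle Research-Outreach-Planning-Ethics-Budget-Research has odd length 5, so it cannot be 2-colored; at least 3 time slots are needed.
Using 3 time slots: Safety=1, Planning=2, IT=2, Ops=2, Design=2, Hiring=1, Budget=3, Outreach=1, Research=2, Ethics=1. No two conflicting committees share a time slot.

3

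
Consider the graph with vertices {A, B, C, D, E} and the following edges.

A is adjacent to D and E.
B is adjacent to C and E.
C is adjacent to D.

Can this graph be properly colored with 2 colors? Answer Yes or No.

No

The cycle C-D-A-E-B-C has odd length 5, so it cannot be 2-colored; at least 3 colors are needed.
So 2 colors are not enough.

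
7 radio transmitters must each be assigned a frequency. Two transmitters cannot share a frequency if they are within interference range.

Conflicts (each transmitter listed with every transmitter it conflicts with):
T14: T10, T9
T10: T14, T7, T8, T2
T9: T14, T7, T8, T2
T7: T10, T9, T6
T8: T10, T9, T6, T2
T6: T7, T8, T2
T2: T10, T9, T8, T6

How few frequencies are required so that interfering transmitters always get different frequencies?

3

T9, T8, T2 are mutually in conflict, so at least 3 frequencies are needed.
Using 3 frequencies: T14=2, T10=1, T9=1, T7=2, T8=2, T6=1, T2=3. Every pair that conflicts lands in different frequencies.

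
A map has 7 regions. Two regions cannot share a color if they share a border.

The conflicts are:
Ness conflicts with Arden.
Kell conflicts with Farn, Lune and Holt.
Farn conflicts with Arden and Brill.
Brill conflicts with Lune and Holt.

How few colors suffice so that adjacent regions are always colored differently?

2

Kell and Lune conflict, so at least 2 colors are needed.
One proper 2-coloring: Ness=2, Kell=1, Farn=2, Arden=1, Brill=1, Lune=2, Holt=2. No two conflicting regions share a color.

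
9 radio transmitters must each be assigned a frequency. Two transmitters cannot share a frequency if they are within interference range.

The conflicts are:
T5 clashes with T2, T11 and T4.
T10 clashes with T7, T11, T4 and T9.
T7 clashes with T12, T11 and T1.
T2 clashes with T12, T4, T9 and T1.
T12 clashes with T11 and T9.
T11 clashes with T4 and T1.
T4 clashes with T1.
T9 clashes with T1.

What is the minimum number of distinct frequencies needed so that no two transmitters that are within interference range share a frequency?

3

T5, T11, T4 pairwise conflict, so at least 3 frequencies are needed.
3 frequencies suffice: frequency 1 → {T2, T11}; frequency 2 → {T7, T4, T9}; frequency 3 → {T5, T10, T12, T1}. Every pair that conflicts lands in different frequencies.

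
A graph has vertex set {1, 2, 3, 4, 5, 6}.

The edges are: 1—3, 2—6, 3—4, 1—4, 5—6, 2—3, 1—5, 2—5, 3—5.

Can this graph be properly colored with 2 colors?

No

2, 3, 5 are pairwise adjacent, so at least 3 colors are needed.
So 2 colors are not enough.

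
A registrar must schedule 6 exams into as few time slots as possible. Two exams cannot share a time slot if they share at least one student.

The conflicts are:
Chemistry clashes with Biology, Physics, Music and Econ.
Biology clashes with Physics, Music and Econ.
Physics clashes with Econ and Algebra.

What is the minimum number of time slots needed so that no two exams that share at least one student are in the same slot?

4

Chemistry, Biology, Physics, Econ are mutually in conflict, so at least 4 time slots are needed.
4 time slots suffice: time slot 1 → {Chemistry, Algebra}; time slot 2 → {Physics, Music}; time slot 3 → {Biology}; time slot 4 → {Econ}. No two conflicting exams share a time slot.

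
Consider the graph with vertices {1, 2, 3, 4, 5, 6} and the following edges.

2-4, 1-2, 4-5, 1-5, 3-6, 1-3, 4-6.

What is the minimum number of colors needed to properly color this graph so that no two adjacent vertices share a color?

3

The cycle 1-3-6-4-2-1 has odd length 5, so it cannot be 2-colored; at least 3 colors are needed.
A valid assignment using 3 colors: 1=red, 2=blue, 3=green, 4=red, 5=blue, 6=blue. Each edge has distinct colors on its endpoints.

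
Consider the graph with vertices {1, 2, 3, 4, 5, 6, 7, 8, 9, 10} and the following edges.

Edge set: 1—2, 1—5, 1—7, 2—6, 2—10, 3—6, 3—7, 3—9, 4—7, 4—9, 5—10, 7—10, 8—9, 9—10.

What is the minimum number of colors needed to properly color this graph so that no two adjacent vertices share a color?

The cycle 2-1-7-3-6-2 has odd length 5, so it cannot be 2-colored; at least 3 colors are needed.
3 colors suffice: 1=blue, 2=red, 3=blue, 4=blue, 5=red, 6=green, 7=red, 8=blue, 9=red, 10=blue. No two adjacent vertices share a color.

3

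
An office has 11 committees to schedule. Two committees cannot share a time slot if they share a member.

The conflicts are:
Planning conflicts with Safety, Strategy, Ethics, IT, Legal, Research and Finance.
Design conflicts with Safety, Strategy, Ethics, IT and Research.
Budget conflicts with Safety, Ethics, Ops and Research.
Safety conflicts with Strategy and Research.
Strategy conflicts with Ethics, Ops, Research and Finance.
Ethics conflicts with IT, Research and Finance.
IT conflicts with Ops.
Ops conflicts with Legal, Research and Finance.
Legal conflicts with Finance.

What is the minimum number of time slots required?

Planning, Strategy, Ethics, Research all conflict with each other, so at least 4 time slots are needed.
Using 4 time slots: Planning=1, Design=1, Budget=4, Safety=2, Strategy=4, Ethics=2, IT=3, Ops=1, Legal=2, Research=3, Finance=3. No two conflicting committees share a time slot.

4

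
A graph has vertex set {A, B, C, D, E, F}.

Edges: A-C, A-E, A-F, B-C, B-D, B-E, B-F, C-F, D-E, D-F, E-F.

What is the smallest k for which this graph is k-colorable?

4

B, D, E, F are mutually adjacent (a clique of size 4), so at least 4 colors are needed.
4 colors suffice: color 1 → {F}; color 2 → {A, B}; color 3 → {C, E}; color 4 → {D}. Each edge has distinct colors on its endpoints.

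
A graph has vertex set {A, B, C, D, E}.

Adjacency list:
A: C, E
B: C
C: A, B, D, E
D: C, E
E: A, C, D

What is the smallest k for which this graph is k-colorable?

A, C, E are pairwise adjacent, so at least 3 colors are needed.
A valid assignment using 3 colors: A=3, B=2, C=1, D=3, E=2. Every edge joins two different colors.

3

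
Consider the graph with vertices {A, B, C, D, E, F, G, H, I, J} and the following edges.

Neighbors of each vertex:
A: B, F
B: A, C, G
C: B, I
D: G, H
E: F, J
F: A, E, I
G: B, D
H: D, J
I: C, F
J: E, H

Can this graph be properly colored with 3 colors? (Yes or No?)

The chromatic number is 3. The cycle C-I-F-A-B-C has odd length 5, so it cannot be 2-colored; at least 3 colors are needed.
A valid assignment using 3 colors: A=2, B=1, C=2, D=1, E=2, F=1, G=2, H=2, I=3, J=1.
That is already a proper 3-coloring.

Yes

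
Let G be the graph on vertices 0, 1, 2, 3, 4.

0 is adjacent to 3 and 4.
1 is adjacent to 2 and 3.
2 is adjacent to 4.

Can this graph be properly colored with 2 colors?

The cycle 3-1-2-4-0-3 has odd length 5, so it cannot be 2-colored; at least 3 colors are needed.
So 2 colors are not enough.

No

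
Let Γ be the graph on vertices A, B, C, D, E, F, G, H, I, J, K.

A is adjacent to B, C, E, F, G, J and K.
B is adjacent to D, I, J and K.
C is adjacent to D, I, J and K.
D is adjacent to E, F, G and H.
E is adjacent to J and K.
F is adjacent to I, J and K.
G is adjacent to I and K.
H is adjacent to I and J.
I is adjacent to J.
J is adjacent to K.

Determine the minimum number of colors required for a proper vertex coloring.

A, E, J, K form a clique, so at least 4 colors are needed.
4 colors suffice: color 1 → {D, J}; color 2 → {A, I}; color 3 → {H, K}; color 4 → {B, C, E, F, G}. Every edge joins two different colors.

4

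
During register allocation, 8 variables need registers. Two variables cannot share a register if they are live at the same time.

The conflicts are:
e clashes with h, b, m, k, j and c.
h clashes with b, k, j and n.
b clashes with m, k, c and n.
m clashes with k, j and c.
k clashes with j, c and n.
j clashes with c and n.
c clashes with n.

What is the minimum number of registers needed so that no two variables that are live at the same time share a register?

5

e, b, m, k, c are mutually in conflict, so at least 5 registers are needed.
5 registers suffice: e=4, h=2, b=3, m=5, k=1, j=3, c=2, n=4. Every pair that conflicts lands in different registers.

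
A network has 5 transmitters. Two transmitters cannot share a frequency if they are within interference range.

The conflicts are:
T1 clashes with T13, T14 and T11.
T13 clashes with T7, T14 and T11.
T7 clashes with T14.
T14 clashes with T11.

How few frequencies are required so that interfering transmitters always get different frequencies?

T1, T13, T14, T11 are mutually in conflict, so at least 4 frequencies are needed.
4 frequencies suffice: frequency 1 → {T13}; frequency 2 → {T14}; frequency 3 → {T1, T7}; frequency 4 → {T11}. No two conflicting transmitters share a frequency.

4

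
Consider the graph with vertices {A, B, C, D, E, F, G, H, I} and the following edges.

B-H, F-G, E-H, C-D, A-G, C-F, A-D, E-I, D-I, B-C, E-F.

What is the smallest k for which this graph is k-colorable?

The cycle F-C-B-H-E-F has odd length 5, so it cannot be 2-colored; at least 3 colors are needed.
One proper 3-coloring: A=red, B=blue, C=red, D=blue, E=red, F=blue, G=green, H=green, I=green. Each edge has distinct colors on its endpoints.

3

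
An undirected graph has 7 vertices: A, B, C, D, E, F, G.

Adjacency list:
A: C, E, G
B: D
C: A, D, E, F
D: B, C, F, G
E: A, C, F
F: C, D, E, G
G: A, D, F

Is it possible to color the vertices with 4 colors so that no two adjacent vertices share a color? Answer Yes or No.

The chromatic number is 3. D, F, G are pairwise adjacent, so at least 3 colors are needed.
3 colors suffice: color red → {D, E}; color blue → {A, B, F}; color green → {C, G}.
Since 4 ≥ 3, a proper 4-coloring certainly exists.

Yes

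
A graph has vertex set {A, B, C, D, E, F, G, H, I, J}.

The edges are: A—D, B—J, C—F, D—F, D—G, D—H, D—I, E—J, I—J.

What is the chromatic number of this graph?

A and D are adjacent, so at least 2 colors are needed.
2 colors suffice: color 1 → {C, D, J}; color 2 → {A, B, E, F, G, H, I}. No two adjacent vertices share a color.

2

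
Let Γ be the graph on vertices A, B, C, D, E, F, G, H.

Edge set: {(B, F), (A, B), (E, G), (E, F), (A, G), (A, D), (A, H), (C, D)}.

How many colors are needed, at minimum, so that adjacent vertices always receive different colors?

3

The cycle F-B-A-G-E-F has odd length 5, so it cannot be 2-colored; at least 3 colors are needed.
3 colors suffice: color 1 → {A, C, E}; color 2 → {D, F, G, H}; color 3 → {B}. No two adjacent vertices share a color.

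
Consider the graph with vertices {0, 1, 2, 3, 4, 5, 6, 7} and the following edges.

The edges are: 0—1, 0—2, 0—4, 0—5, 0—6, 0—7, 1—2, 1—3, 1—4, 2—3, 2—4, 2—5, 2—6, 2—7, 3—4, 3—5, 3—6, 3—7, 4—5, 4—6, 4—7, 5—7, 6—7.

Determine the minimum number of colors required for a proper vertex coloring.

0, 2, 4, 6, 7 are mutually adjacent (a clique of size 5), so at least 5 colors are needed.
5 colors suffice: color red → {4}; color blue → {2}; color green → {0, 3}; color yellow → {1, 7}; color purple → {5, 6}. Each edge has distinct colors on its endpoints.

5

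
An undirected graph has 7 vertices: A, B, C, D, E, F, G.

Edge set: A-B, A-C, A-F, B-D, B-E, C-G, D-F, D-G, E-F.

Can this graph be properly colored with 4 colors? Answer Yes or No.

The chromatic number is 3. The cycle F-A-C-G-D-F has odd length 5, so it cannot be 2-colored; at least 3 colors are needed.
3 colors suffice: A=1, B=2, C=2, D=1, E=1, F=2, G=3.
Since 4 ≥ 3, a proper 4-coloring certainly exists.

Yes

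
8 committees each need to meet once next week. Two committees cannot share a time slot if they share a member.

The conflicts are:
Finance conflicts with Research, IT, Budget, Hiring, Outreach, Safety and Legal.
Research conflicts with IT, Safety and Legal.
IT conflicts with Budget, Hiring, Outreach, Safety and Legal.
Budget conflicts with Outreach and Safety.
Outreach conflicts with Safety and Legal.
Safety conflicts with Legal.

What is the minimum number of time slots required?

Finance, IT, Budget, Outreach, Safety all conflict with each other, so at least 5 time slots are needed.
A valid assignment using 5 time slots: Finance=1, Research=5, IT=2, Budget=4, Hiring=3, Outreach=5, Safety=3, Legal=4. Each listed conflict is separated.

5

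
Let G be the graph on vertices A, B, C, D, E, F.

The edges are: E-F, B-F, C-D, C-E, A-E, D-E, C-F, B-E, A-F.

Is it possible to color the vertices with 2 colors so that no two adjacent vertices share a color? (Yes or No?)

No

C, E, F are pairwise adjacent, so at least 3 colors are needed.
So 2 colors are not enough.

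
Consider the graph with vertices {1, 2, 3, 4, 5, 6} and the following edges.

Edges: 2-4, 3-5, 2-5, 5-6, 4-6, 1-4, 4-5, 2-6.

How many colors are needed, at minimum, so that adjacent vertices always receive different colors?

2, 4, 5, 6 are pairwise adjacent (a clique of size 4), so at least 4 colors are needed.
A valid assignment using 4 colors: 1=b, 2=d, 3=a, 4=a, 5=b, 6=c. Every edge joins two different colors.

4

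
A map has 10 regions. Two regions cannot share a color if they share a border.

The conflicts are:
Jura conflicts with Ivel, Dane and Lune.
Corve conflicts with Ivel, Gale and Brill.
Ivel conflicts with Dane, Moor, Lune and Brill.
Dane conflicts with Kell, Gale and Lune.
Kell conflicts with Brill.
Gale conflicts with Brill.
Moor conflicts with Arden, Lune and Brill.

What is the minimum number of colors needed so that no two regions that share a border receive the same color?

Jura, Ivel, Dane, Lune pairwise conflict, so at least 4 colors are needed.
4 colors suffice: color 1 → {Ivel, Kell, Gale, Arden}; color 2 → {Dane, Brill}; color 3 → {Corve, Lune}; color 4 → {Jura, Moor}. No two conflicting regions share a color.

4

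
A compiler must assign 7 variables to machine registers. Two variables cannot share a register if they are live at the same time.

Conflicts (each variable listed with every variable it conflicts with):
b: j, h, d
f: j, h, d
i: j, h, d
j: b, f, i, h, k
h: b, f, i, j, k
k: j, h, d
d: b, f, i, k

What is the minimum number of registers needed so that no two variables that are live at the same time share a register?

3

i, j, h pairwise conflict, so at least 3 registers are needed.
3 registers suffice: register 1 → {j, d}; register 2 → {h}; register 3 → {b, f, i, k}. Every pair that conflicts lands in different registers.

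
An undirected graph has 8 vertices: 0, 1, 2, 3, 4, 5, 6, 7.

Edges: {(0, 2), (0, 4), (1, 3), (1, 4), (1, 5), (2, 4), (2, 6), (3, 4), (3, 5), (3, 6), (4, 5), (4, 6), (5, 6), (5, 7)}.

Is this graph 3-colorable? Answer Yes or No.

3, 4, 5, 6 form a clique, so at least 4 colors are needed.
So 3 colors are not enough.

No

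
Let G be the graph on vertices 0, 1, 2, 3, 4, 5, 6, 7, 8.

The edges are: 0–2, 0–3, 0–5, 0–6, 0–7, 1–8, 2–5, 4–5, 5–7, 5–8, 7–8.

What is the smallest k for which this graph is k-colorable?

3

0, 2, 5 are mutually adjacent, so at least 3 colors are needed.
One proper 3-coloring: 0=blue, 1=red, 2=green, 3=red, 4=blue, 5=red, 6=red, 7=green, 8=blue. Each edge has distinct colors on its endpoints.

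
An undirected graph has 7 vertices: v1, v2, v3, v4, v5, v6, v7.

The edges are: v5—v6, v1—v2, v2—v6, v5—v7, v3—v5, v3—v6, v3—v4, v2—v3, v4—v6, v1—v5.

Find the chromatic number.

3

v2, v3, v6 are mutually adjacent, so at least 3 colors are needed.
A valid assignment using 3 colors: v1=R, v2=B, v3=G, v4=B, v5=B, v6=R, v7=R. Every edge joins two different colors.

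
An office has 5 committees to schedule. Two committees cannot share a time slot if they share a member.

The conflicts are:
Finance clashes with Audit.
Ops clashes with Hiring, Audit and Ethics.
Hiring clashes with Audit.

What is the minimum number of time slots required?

3

Ops, Hiring, Audit are mutually in conflict, so at least 3 time slots are needed.
3 time slots suffice: time slot 1 → {Audit, Ethics}; time slot 2 → {Finance, Ops}; time slot 3 → {Hiring}. No two conflicting committees share a time slot.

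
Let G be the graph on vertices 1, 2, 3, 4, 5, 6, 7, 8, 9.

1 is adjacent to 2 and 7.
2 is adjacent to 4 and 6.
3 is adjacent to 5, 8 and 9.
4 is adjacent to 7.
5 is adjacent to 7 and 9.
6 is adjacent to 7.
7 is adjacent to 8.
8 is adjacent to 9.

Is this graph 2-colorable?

No

3, 5, 9 form a triangle, so at least 3 colors are needed.
So 2 colors are not enough.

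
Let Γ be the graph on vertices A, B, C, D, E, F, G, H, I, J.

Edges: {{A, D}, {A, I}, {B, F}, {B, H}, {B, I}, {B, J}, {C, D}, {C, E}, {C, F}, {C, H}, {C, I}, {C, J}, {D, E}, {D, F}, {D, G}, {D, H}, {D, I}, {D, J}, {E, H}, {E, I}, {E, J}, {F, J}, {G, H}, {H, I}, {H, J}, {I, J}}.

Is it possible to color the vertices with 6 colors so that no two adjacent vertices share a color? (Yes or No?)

The chromatic number is 6. C, D, E, H, I, J form a clique, so at least 6 colors are needed.
One proper 6-coloring: A=2, B=1, C=5, D=1, E=6, F=2, G=3, H=2, I=4, J=3.
That is already a proper 6-coloring.

Yes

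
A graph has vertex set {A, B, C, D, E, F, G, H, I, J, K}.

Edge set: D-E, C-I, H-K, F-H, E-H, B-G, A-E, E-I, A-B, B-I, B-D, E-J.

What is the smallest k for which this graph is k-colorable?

2

B and G are adjacent, so at least 2 colors are needed.
2 colors suffice: color red → {B, C, E, F, K}; color blue → {A, D, G, H, I, J}. Every edge joins two different colors.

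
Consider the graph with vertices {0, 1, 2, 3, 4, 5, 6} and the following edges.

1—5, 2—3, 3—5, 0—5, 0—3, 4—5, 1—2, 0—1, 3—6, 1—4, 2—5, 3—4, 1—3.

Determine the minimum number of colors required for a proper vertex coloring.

0, 1, 3, 5 are mutually adjacent (a clique of size 4), so at least 4 colors are needed.
4 colors suffice: color a → {3}; color b → {5, 6}; color c → {1}; color d → {0, 2, 4}. Each edge has distinct colors on its endpoints.

4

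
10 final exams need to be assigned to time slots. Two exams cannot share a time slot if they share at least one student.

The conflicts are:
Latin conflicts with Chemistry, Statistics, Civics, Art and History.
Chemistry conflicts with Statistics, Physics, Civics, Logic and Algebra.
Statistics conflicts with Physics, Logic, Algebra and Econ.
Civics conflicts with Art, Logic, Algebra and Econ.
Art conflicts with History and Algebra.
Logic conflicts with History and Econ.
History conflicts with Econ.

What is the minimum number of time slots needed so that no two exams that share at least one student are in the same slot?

3

Logic, History, Econ pairwise conflict, so at least 3 time slots are needed.
3 time slots suffice: Latin=3, Chemistry=1, Statistics=2, Physics=3, Civics=2, Art=1, Logic=3, History=2, Algebra=3, Econ=1. Every pair that conflicts lands in different time slots.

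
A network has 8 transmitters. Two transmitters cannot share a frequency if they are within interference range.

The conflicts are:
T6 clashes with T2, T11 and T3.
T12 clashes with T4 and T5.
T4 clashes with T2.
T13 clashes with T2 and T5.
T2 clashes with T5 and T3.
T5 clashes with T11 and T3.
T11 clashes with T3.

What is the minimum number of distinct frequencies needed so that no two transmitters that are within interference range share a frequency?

T13, T2, T5 all conflict with each other, so at least 3 frequencies are needed.
3 frequencies suffice: frequency 1 → {T6, T4, T5}; frequency 2 → {T12, T2, T11}; frequency 3 → {T13, T3}. Each listed conflict is separated.

3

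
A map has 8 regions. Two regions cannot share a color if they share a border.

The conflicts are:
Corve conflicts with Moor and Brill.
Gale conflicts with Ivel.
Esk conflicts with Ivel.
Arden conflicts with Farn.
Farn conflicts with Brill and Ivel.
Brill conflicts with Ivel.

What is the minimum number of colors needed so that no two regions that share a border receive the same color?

3

Farn, Brill, Ivel pairwise conflict, so at least 3 colors are needed.
One proper 3-coloring: Corve=1, Gale=2, Esk=2, Arden=1, Farn=2, Moor=2, Brill=3, Ivel=1. Every pair that conflicts lands in different colors.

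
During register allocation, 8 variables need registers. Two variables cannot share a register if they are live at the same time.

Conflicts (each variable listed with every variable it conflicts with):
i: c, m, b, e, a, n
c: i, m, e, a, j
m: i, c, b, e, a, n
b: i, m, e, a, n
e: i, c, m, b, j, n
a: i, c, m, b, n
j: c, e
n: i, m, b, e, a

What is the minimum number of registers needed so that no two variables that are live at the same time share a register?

5

i, m, b, a, n pairwise conflict, so at least 5 registers are needed.
5 registers suffice: register 1 → {m, j}; register 2 → {i}; register 3 → {e, a}; register 4 → {c, n}; register 5 → {b}. No two conflicting variables share a register.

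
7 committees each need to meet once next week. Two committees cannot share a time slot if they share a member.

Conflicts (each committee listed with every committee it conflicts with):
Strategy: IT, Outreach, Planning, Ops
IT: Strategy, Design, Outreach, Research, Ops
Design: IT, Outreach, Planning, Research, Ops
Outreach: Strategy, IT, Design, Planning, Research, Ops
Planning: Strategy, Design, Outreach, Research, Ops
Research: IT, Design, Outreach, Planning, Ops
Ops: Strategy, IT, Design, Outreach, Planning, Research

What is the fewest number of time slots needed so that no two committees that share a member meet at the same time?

Design, Outreach, Planning, Research, Ops pairwise conflict, so at least 5 time slots are needed.
5 time slots suffice: time slot 1 → {Outreach}; time slot 2 → {Ops}; time slot 3 → {Strategy, Design}; time slot 4 → {IT, Planning}; time slot 5 → {Research}. Each listed conflict is separated.

5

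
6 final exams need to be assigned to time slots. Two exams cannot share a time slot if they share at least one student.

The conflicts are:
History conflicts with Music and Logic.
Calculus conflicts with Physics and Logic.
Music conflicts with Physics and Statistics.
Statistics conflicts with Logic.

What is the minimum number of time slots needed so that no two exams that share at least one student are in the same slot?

The cycle History-Music-Physics-Calculus-Logic-History has odd length 5, so it cannot be 2-colored; at least 3 time slots are needed.
3 time slots suffice: History=2, Calculus=3, Music=1, Physics=2, Statistics=2, Logic=1. Each listed conflict is separated.

3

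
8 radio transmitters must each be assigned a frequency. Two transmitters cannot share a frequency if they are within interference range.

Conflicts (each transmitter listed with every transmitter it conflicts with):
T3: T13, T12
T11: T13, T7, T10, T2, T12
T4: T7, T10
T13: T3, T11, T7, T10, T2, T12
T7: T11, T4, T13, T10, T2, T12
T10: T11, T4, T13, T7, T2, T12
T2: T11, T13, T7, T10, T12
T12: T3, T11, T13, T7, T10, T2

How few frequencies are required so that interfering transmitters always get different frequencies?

T11, T13, T7, T10, T2, T12 pairwise conflict, so at least 6 frequencies are needed.
Using 6 frequencies: T3=2, T11=6, T4=1, T13=4, T7=3, T10=2, T2=5, T12=1. Each listed conflict is separated.

6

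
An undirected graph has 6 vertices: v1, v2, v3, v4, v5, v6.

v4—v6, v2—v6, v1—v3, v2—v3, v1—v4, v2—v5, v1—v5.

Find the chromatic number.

3

The cycle v5-v1-v4-v6-v2-v5 has odd length 5, so it cannot be 2-colored; at least 3 colors are needed.
A valid assignment using 3 colors: v1=R, v2=R, v3=B, v4=B, v5=B, v6=G. Each edge has distinct colors on its endpoints.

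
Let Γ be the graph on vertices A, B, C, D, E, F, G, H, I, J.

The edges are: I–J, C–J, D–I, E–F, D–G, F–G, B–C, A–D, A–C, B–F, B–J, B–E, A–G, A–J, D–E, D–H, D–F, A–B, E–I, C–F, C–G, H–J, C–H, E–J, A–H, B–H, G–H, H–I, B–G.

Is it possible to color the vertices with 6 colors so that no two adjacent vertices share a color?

Yes

The chromatic number is 5. A, B, C, G, H are mutually adjacent (a clique of size 5), so at least 5 colors are needed.
A valid assignment using 5 colors: A=4, B=1, C=5, D=1, E=2, F=4, G=3, H=2, I=4, J=3.
Since 6 ≥ 5, a proper 6-coloring certainly exists.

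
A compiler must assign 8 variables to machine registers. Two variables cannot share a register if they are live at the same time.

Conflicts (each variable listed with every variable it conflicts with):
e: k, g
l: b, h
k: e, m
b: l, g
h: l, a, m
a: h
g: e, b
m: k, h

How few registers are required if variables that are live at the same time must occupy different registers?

3

The cycle g-b-l-h-m-k-e-g has odd length 7, so it cannot be 2-colored; at least 3 registers are needed.
3 registers suffice: register 1 → {e, b, h}; register 2 → {l, a, g, m}; register 3 → {k}. Every pair that conflicts lands in different registers.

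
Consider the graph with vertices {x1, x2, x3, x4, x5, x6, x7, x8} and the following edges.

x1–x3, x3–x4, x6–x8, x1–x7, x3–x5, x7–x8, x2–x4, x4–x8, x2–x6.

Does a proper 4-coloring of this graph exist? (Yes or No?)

The chromatic number is 3. The cycle x7-x1-x3-x4-x8-x7 has odd length 5, so it cannot be 2-colored; at least 3 colors are needed.
3 colors suffice: color red → {x2, x3, x8}; color blue → {x4, x5, x6, x7}; color green → {x1}.
Since 4 ≥ 3, a proper 4-coloring certainly exists.

Yes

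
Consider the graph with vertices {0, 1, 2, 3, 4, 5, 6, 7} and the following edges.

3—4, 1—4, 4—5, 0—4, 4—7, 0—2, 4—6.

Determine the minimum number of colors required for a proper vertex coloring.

1 and 4 are adjacent, so at least 2 colors are needed.
2 colors suffice: color red → {2, 4}; color blue → {0, 1, 3, 5, 6, 7}. Each edge has distinct colors on its endpoints.

2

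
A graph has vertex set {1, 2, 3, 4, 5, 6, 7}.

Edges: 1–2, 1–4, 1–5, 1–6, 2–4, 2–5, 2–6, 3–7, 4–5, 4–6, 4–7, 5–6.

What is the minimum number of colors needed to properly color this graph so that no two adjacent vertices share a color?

1, 2, 4, 5, 6 form a clique, so at least 5 colors are needed.
A valid assignment using 5 colors: 1=green, 2=blue, 3=red, 4=red, 5=yellow, 6=purple, 7=blue. No two adjacent vertices share a color.

5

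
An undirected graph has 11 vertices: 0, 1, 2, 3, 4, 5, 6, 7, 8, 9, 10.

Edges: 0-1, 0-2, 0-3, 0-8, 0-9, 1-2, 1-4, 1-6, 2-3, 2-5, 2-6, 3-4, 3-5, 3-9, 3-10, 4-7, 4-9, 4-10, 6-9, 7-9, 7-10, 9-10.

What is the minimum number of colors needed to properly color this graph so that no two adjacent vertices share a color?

3, 4, 9, 10 form a clique, so at least 4 colors are needed.
4 colors suffice: color a → {1, 3, 7, 8}; color b → {2, 9}; color c → {0, 4, 5, 6}; color d → {10}. Every edge joins two different colors.

4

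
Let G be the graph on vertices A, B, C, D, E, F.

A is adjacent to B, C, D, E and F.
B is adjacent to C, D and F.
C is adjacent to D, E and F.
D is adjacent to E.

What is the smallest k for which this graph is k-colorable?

A, B, C, F form a clique, so at least 4 colors are needed.
One proper 4-coloring: A=1, B=3, C=2, D=4, E=3, F=4. Each edge has distinct colors on its endpoints.

4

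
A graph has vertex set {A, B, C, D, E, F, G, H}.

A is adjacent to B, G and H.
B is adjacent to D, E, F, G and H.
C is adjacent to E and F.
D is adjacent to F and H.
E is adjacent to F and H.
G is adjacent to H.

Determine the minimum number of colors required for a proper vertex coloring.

4

A, B, G, H form a clique, so at least 4 colors are needed.
4 colors suffice: color red → {B, C}; color blue → {F, H}; color green → {A, D, E}; color yellow → {G}. No two adjacent vertices share a color.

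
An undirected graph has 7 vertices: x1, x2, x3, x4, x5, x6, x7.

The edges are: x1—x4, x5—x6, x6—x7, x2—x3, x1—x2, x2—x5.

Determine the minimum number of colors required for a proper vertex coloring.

x2 and x3 are adjacent, so at least 2 colors are needed.
2 colors suffice: color R → {x2, x4, x6}; color B → {x1, x3, x5, x7}. Every edge joins two different colors.

2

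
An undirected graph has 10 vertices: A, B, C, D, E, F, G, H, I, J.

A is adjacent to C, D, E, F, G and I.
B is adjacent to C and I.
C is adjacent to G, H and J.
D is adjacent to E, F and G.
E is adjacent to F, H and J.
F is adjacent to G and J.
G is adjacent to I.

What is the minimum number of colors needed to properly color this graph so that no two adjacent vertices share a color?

4

A, D, F, G are pairwise adjacent (a clique of size 4), so at least 4 colors are needed.
4 colors suffice: color 1 → {A, B, H, J}; color 2 → {E, G}; color 3 → {C, F, I}; color 4 → {D}. Every edge joins two different colors.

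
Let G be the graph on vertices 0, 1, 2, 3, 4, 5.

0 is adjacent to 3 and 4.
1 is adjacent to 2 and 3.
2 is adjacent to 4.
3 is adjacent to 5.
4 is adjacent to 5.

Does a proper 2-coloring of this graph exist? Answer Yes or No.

No

The cycle 2-4-0-3-1-2 has odd length 5, so it cannot be 2-colored; at least 3 colors are needed.
So 2 colors are not enough.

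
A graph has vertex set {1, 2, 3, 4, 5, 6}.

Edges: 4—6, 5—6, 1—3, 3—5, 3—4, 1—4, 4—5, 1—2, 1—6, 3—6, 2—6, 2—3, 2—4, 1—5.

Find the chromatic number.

5

1, 3, 4, 5, 6 are mutually adjacent (a clique of size 5), so at least 5 colors are needed.
5 colors suffice: color red → {4}; color blue → {3}; color green → {6}; color yellow → {1}; color purple → {2, 5}. Every edge joins two different colors.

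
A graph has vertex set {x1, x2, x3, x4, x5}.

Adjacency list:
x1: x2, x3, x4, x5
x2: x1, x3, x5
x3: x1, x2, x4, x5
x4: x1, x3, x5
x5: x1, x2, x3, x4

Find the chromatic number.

x1, x2, x3, x5 are mutually adjacent (a clique of size 4), so at least 4 colors are needed.
4 colors suffice: color R → {x5}; color B → {x3}; color G → {x1}; color Y → {x2, x4}. Each edge has distinct colors on its endpoints.

4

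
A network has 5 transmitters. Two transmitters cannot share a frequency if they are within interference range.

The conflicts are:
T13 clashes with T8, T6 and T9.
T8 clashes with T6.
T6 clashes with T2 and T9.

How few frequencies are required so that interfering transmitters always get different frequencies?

T13, T6, T9 are mutually in conflict, so at least 3 frequencies are needed.
Using 3 frequencies: T13=2, T8=3, T6=1, T2=2, T9=3. Every pair that conflicts lands in different frequencies.

3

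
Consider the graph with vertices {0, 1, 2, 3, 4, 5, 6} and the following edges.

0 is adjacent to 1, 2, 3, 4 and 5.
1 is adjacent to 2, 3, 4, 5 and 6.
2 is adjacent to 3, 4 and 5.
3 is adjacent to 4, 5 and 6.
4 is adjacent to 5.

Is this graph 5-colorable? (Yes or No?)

0, 1, 2, 3, 4, 5 are pairwise adjacent (a clique of size 6), so at least 6 colors are needed.
So 5 colors are not enough.

No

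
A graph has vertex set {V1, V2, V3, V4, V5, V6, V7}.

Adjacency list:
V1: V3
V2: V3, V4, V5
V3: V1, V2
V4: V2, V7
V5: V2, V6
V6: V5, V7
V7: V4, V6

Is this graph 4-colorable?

The chromatic number is 3. The cycle V6-V5-V2-V4-V7-V6 has odd length 5, so it cannot be 2-colored; at least 3 colors are needed.
3 colors suffice: color 1 → {V1, V2, V6}; color 2 → {V3, V5, V7}; color 3 → {V4}.
Since 4 ≥ 3, a proper 4-coloring certainly exists.

Yes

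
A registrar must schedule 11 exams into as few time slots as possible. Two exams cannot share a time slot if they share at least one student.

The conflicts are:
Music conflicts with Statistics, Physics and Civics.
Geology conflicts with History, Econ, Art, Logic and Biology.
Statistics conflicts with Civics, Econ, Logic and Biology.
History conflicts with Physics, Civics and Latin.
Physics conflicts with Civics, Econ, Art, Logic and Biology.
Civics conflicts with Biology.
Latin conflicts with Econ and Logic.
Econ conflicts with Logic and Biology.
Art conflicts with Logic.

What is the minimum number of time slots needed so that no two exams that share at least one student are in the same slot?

Physics, Art, Logic are mutually in conflict, so at least 3 time slots are needed.
3 time slots suffice: time slot 1 → {Geology, Statistics, Physics, Latin}; time slot 2 → {Music, History, Logic, Biology}; time slot 3 → {Civics, Econ, Art}. No two conflicting exams share a time slot.

3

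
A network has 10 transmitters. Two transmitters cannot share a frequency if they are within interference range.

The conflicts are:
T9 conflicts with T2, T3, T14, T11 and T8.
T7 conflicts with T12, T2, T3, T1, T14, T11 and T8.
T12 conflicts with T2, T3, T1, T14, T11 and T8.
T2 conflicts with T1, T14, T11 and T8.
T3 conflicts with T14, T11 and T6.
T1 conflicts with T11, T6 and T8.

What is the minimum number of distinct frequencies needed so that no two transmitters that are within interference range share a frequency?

T7, T12, T2, T1, T8 pairwise conflict, so at least 5 frequencies are needed.
A valid assignment using 5 frequencies: T9=1, T7=1, T12=3, T2=2, T3=2, T1=5, T14=4, T11=4, T6=1, T8=4. Every pair that conflicts lands in different frequencies.

5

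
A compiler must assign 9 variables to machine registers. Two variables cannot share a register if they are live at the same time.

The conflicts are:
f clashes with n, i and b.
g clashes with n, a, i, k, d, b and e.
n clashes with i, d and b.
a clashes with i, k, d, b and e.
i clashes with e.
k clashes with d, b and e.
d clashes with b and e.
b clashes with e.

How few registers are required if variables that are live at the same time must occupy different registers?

g, a, k, d, b, e are mutually in conflict, so at least 6 registers are needed.
6 registers suffice: register 1 → {f, g}; register 2 → {i, b}; register 3 → {n, e}; register 4 → {d}; register 5 → {a}; register 6 → {k}. No two conflicting variables share a register.

6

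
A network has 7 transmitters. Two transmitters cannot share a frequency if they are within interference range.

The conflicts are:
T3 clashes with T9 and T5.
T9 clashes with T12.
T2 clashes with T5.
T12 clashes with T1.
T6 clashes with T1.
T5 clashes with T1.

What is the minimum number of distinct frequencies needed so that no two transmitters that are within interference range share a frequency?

3

The cycle T12-T1-T5-T3-T9-T12 has odd length 5, so it cannot be 2-colored; at least 3 frequencies are needed.
3 frequencies suffice: frequency 1 → {T9, T6, T5}; frequency 2 → {T3, T2, T1}; frequency 3 → {T12}. No two conflicting transmitters share a frequency.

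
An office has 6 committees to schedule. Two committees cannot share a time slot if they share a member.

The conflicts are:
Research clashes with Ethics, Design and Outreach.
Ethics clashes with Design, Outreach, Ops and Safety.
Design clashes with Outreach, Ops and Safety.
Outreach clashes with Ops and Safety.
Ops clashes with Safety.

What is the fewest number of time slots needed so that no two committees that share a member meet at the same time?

Ethics, Design, Outreach, Ops, Safety are mutually in conflict, so at least 5 time slots are needed.
A valid assignment using 5 time slots: Research=4, Ethics=1, Design=3, Outreach=2, Ops=4, Safety=5. No two conflicting committees share a time slot.

5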